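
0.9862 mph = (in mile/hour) 0.9862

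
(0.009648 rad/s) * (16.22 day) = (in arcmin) 4.648e+07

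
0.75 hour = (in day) 0.03125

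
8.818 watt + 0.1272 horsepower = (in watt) 103.7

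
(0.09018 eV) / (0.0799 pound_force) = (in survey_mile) 2.526e-23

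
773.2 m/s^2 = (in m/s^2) 773.2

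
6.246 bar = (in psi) 90.59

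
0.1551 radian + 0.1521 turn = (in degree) 63.64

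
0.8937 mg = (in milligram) 0.8937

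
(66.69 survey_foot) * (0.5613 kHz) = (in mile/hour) 2.552e+04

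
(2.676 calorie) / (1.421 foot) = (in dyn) 2.585e+06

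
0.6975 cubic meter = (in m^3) 0.6975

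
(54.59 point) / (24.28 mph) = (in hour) 4.929e-07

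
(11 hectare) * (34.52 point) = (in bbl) 8426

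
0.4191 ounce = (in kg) 0.01188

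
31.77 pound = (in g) 1.441e+04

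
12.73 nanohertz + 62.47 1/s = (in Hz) 62.47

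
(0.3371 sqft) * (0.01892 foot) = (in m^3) 0.0001806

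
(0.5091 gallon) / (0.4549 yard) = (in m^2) 0.004633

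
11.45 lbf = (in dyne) 5.093e+06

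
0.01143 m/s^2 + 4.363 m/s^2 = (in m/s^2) 4.374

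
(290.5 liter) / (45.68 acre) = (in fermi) 1.571e+09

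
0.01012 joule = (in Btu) 9.592e-06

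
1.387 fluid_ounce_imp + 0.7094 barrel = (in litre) 112.8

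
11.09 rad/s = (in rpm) 105.9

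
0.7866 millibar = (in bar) 0.0007866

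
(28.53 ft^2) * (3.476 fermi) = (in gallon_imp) 2.027e-12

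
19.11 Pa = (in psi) 0.002772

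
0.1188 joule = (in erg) 1.188e+06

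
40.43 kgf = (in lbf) 89.13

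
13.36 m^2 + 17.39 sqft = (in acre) 0.003701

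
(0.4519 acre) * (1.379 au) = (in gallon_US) 9.966e+16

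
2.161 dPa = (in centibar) 0.0002161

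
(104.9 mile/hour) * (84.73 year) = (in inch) 4.933e+12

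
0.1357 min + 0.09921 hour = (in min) 6.088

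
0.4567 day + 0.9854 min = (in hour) 10.98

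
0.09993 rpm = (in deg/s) 0.5996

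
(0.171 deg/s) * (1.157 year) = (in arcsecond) 2.246e+10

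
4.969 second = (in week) 8.216e-06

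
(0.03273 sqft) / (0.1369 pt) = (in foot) 206.6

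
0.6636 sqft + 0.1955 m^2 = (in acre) 6.354e-05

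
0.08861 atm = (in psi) 1.302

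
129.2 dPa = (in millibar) 0.1292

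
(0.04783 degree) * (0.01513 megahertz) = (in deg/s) 723.7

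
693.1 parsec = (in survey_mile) 1.329e+16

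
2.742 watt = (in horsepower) 0.003677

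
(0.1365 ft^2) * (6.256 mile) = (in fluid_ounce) 4.317e+06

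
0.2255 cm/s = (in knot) 0.004383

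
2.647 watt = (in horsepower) 0.00355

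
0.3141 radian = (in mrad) 314.1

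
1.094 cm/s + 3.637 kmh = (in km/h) 3.676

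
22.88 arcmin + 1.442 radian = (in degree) 83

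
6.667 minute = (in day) 0.00463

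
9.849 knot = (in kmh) 18.24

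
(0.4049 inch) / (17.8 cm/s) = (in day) 6.687e-07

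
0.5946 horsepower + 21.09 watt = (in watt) 464.5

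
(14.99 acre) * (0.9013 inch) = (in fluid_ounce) 4.696e+07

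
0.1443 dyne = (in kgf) 1.471e-07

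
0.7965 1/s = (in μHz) 7.965e+05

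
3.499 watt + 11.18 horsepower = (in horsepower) 11.18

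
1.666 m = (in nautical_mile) 0.0008996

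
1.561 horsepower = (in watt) 1164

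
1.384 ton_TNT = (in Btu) 5.488e+06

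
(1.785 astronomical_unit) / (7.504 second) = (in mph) 7.96e+10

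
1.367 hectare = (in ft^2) 1.471e+05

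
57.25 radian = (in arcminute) 1.968e+05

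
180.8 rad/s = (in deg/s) 1.036e+04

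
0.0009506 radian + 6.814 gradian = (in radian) 0.108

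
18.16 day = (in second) 1.569e+06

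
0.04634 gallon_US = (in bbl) 0.001103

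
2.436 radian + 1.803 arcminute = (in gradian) 155.1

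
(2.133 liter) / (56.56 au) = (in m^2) 2.521e-16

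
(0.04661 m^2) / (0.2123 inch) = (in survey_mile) 0.005371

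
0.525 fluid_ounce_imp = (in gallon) 0.003941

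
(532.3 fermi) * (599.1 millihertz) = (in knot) 6.199e-13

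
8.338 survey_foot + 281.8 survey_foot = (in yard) 96.71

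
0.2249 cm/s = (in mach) 6.605e-06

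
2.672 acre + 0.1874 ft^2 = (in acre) 2.672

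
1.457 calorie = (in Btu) 0.005778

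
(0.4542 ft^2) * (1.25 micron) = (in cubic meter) 5.275e-08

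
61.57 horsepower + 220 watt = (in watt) 4.613e+04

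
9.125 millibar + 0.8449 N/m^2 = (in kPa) 0.9133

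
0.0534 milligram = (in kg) 5.34e-08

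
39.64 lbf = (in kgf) 17.98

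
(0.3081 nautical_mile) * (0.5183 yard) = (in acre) 0.06682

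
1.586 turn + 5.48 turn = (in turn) 7.066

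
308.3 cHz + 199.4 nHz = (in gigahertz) 3.083e-09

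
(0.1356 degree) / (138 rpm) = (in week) 2.708e-10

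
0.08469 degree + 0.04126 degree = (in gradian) 0.1399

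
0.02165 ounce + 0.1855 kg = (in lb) 0.4103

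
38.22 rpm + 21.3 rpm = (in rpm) 59.52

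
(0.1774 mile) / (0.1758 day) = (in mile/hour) 0.04205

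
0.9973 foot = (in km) 0.000304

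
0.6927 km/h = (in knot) 0.374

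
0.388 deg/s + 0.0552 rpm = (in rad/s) 0.01255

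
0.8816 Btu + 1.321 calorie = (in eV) 5.84e+21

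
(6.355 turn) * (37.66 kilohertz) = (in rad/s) 1.504e+06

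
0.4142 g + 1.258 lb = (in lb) 1.259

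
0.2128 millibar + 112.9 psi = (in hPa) 7784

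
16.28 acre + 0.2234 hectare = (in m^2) 6.812e+04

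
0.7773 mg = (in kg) 7.773e-07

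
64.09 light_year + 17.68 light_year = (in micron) 7.736e+23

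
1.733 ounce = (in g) 49.13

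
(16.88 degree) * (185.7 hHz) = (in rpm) 5.224e+04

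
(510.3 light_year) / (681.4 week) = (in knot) 2.277e+10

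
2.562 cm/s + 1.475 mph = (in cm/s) 68.5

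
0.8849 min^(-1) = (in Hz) 0.01475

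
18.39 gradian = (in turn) 0.04598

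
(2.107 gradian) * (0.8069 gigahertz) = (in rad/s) 2.671e+07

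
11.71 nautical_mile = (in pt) 6.147e+07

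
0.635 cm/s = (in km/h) 0.02286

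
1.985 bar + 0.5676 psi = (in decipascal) 2.024e+06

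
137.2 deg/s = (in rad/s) 2.395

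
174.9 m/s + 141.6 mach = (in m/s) 4.839e+04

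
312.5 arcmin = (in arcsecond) 1.875e+04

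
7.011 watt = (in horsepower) 0.009402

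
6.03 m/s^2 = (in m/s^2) 6.03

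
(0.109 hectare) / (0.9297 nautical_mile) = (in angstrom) 6.331e+09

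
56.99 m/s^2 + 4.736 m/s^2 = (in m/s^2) 61.73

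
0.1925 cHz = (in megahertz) 1.925e-09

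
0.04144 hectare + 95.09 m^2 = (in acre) 0.1259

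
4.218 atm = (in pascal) 4.274e+05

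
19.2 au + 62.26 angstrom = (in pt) 8.142e+15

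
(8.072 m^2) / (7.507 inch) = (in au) 2.83e-10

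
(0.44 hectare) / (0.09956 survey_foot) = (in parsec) 4.699e-12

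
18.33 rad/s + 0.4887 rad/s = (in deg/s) 1078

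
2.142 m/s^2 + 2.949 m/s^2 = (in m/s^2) 5.091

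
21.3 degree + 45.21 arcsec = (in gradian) 23.68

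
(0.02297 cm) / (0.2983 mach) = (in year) 7.171e-14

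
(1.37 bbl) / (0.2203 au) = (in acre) 1.633e-15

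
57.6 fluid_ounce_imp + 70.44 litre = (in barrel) 0.4533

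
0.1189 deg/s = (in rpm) 0.01982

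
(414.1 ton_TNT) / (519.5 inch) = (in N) 1.313e+11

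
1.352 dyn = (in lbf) 3.039e-06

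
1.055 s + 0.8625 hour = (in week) 0.005136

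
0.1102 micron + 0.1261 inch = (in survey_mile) 1.99e-06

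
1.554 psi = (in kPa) 10.71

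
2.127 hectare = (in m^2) 2.127e+04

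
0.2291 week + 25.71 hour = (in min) 3852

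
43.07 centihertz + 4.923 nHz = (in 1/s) 0.4307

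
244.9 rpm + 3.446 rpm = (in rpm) 248.3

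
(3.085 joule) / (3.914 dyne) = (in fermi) 7.882e+19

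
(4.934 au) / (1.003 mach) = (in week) 3574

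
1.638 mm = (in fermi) 1.638e+12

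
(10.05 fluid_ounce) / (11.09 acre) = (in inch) 2.607e-07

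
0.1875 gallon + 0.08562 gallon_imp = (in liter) 1.099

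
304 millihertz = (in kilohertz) 0.000304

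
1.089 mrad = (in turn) 0.0001733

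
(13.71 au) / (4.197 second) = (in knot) 9.499e+11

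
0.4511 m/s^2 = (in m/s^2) 0.4511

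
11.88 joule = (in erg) 1.188e+08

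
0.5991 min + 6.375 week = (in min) 6.426e+04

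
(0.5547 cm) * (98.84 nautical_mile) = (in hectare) 0.1015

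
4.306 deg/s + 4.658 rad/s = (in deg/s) 271.2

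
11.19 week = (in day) 78.33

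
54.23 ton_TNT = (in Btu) 2.151e+08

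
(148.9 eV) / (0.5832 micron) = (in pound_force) 9.196e-12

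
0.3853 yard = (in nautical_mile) 0.0001902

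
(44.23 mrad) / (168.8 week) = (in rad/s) 4.332e-10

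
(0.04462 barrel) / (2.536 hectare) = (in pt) 0.0007929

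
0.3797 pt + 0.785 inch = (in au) 1.342e-13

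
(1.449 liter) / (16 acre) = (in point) 6.344e-05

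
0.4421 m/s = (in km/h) 1.592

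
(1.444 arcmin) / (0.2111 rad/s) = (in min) 3.316e-05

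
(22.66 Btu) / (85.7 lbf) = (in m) 62.71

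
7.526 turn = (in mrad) 4.729e+04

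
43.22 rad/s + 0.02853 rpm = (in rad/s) 43.22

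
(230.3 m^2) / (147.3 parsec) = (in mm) 5.067e-14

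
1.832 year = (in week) 95.53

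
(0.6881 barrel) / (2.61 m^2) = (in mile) 2.605e-05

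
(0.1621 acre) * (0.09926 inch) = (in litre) 1654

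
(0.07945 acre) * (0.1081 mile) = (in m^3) 5.594e+04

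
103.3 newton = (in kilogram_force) 10.53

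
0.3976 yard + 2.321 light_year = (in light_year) 2.321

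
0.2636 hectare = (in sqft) 2.837e+04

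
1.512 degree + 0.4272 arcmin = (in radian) 0.02651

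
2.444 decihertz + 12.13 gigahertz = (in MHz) 1.213e+04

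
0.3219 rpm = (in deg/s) 1.931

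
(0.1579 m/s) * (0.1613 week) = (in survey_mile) 9.571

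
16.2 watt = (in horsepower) 0.02172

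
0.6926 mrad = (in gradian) 0.04409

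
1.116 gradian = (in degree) 1.004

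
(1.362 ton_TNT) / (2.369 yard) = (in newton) 2.631e+09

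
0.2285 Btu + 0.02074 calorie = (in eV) 1.505e+21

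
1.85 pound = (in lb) 1.85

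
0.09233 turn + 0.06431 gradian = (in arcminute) 1998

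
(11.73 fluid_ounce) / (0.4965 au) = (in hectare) 4.67e-19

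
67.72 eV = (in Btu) 1.028e-20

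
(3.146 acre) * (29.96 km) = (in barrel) 2.399e+09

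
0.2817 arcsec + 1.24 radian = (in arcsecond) 2.558e+05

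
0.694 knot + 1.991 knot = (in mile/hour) 3.09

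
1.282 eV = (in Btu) 1.947e-22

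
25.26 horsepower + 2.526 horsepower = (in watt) 2.072e+04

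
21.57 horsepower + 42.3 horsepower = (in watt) 4.763e+04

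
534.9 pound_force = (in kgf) 242.6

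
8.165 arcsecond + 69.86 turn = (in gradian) 2.794e+04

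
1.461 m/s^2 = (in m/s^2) 1.461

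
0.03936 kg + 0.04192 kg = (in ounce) 2.867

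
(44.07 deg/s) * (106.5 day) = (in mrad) 7.078e+09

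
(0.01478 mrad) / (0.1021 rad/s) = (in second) 0.0001448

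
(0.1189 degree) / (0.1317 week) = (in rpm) 2.488e-07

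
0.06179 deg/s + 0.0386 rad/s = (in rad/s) 0.03968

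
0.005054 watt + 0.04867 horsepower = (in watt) 36.3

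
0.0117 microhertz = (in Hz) 1.17e-08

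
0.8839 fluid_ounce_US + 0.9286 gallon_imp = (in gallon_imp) 0.9344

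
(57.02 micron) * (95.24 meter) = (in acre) 1.342e-06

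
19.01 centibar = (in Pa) 1.901e+04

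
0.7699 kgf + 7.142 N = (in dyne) 1.469e+06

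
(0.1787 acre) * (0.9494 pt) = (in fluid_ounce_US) 8190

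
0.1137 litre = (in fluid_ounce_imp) 4.002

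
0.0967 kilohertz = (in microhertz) 9.67e+07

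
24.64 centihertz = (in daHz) 0.02464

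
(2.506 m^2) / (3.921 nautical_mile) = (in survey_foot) 0.001132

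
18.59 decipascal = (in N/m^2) 1.859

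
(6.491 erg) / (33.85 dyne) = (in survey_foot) 0.006291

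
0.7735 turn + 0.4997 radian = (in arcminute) 1.843e+04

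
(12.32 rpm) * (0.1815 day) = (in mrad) 2.023e+07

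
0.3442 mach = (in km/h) 421.9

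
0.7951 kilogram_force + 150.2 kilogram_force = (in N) 1481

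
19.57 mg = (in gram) 0.01957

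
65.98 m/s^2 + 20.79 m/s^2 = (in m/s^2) 86.77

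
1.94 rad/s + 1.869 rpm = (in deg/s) 122.4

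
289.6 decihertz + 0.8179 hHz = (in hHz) 1.107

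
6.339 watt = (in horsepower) 0.008501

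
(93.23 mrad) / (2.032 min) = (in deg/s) 0.04381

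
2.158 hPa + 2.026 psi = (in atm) 0.14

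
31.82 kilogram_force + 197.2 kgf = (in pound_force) 504.9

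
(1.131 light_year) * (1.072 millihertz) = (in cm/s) 1.147e+15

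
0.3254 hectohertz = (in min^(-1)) 1952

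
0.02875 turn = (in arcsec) 3.726e+04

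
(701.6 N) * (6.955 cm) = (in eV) 3.046e+20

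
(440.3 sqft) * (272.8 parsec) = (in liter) 3.443e+23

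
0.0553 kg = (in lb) 0.1219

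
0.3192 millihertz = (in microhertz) 319.2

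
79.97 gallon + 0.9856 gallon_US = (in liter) 306.5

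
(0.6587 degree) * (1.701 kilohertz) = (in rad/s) 19.56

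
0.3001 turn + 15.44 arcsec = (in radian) 1.886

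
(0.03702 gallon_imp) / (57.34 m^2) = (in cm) 0.0002935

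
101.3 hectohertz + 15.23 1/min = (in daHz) 1013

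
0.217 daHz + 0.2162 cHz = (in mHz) 2172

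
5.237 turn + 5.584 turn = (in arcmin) 2.337e+05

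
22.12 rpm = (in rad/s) 2.316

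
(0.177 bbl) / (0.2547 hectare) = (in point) 0.03132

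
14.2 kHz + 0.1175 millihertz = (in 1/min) 8.52e+05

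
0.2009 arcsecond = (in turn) 1.55e-07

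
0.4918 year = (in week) 25.64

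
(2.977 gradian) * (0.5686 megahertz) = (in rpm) 2.539e+05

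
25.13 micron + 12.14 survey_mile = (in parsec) 6.332e-13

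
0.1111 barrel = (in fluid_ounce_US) 597.3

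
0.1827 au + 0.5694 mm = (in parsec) 8.858e-07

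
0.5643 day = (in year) 0.001546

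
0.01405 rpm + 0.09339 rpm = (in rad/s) 0.01125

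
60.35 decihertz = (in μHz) 6.035e+06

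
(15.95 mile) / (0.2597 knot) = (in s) 1.921e+05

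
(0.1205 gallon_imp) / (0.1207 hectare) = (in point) 0.001287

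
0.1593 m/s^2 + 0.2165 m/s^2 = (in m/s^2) 0.3758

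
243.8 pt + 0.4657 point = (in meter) 0.08617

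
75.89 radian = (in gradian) 4831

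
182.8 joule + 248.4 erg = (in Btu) 0.1733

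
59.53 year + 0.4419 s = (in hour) 5.215e+05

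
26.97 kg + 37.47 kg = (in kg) 64.44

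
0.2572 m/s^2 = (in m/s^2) 0.2572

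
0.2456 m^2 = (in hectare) 2.456e-05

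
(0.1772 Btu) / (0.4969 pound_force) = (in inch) 3330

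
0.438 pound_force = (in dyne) 1.948e+05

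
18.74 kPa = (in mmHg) 140.6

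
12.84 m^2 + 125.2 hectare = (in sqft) 1.348e+07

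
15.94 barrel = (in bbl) 15.94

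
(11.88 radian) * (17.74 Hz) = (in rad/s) 210.8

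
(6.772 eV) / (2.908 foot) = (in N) 1.224e-18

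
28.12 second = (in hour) 0.007811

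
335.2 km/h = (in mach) 0.2735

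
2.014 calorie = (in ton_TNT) 2.014e-09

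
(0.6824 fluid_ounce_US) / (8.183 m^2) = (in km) 2.466e-09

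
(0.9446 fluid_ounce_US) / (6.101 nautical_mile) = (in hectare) 2.472e-13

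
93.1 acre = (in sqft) 4.055e+06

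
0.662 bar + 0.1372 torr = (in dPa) 6.622e+05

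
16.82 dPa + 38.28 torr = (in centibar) 5.105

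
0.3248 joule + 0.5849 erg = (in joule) 0.3248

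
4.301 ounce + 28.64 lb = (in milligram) 1.311e+07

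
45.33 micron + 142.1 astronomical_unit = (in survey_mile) 1.321e+10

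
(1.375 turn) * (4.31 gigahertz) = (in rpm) 3.556e+11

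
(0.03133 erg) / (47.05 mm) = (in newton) 6.659e-08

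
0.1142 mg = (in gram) 0.0001142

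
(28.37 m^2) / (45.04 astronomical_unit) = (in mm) 4.211e-09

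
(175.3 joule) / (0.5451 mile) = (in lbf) 0.04492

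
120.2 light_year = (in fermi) 1.137e+33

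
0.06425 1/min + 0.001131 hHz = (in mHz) 114.2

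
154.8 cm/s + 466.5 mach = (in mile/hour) 3.553e+05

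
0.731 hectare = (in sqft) 7.868e+04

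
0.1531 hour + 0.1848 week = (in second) 1.123e+05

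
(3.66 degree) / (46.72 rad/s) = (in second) 0.001367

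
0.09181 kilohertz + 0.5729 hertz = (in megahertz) 9.238e-05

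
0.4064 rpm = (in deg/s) 2.438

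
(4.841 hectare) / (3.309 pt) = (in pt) 1.176e+11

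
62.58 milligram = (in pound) 0.000138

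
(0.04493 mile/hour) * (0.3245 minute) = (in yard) 0.4277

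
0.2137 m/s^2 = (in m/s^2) 0.2137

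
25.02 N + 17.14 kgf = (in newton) 193.1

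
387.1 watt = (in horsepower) 0.5191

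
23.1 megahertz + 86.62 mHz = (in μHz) 2.31e+13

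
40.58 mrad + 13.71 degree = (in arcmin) 962.1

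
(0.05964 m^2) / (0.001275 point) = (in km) 132.6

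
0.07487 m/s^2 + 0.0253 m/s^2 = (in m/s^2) 0.1002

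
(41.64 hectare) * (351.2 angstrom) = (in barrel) 0.09198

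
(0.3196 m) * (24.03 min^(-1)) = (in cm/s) 12.8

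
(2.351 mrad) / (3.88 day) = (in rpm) 6.697e-08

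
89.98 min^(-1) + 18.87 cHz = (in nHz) 1.688e+09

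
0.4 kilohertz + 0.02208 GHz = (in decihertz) 2.208e+08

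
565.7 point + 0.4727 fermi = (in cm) 19.96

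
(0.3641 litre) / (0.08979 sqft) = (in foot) 0.1432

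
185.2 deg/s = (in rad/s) 3.232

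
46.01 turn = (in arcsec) 5.963e+07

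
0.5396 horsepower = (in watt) 402.4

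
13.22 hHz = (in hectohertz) 13.22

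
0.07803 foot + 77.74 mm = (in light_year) 1.073e-17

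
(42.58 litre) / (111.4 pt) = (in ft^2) 11.66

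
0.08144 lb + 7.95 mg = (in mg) 3.695e+04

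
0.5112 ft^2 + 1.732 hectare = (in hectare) 1.732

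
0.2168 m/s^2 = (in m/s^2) 0.2168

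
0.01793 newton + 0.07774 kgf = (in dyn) 7.803e+04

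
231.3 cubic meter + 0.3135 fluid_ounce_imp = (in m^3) 231.3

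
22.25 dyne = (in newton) 0.0002225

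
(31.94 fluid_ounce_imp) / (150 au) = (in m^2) 4.044e-17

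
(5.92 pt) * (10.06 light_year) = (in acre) 4.912e+10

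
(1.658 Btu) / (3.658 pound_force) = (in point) 3.047e+05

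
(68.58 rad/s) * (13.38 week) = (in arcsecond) 1.145e+14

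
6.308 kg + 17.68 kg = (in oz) 846.2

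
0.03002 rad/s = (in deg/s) 1.72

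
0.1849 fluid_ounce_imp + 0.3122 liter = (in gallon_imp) 0.06983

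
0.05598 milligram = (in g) 5.598e-05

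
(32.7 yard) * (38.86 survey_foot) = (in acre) 0.08752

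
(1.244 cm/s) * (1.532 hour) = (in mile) 0.04263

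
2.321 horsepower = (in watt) 1731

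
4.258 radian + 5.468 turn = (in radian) 38.61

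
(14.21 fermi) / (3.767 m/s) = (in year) 1.196e-22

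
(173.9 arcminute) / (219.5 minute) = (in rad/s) 3.841e-06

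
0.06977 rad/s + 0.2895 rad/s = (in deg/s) 20.58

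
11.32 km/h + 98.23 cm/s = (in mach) 0.01212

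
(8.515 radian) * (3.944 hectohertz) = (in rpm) 3.207e+04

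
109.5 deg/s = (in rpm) 18.25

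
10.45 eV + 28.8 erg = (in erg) 28.8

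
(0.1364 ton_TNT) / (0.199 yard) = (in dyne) 3.136e+14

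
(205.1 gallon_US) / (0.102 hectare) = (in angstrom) 7.612e+06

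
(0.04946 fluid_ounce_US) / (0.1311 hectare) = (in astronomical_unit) 7.458e-21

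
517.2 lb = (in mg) 2.346e+08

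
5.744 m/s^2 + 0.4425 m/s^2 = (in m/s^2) 6.186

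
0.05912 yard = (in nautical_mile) 2.919e-05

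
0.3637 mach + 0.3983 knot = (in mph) 277.5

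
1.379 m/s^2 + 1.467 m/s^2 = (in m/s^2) 2.846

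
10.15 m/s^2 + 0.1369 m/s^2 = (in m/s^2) 10.29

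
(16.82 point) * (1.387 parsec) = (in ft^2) 2.734e+15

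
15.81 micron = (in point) 0.04482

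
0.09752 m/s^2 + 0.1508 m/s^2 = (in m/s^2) 0.2483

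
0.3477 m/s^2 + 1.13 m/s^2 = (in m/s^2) 1.478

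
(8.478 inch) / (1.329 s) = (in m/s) 0.162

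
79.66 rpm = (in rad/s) 8.342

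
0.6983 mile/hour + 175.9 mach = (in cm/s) 5.989e+06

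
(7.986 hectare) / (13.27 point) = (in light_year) 1.803e-09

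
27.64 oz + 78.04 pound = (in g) 3.618e+04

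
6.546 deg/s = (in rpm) 1.091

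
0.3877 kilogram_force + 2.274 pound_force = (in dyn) 1.392e+06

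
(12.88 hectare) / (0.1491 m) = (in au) 5.774e-06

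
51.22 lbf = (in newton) 227.8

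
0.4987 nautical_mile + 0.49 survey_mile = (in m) 1712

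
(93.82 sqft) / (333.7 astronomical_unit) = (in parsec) 5.658e-30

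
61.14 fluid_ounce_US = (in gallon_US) 0.4777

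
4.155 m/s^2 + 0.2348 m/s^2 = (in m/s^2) 4.39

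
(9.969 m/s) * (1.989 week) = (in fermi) 1.199e+22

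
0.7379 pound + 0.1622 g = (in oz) 11.81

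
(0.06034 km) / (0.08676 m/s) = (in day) 0.00805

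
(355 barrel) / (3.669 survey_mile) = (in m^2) 0.009559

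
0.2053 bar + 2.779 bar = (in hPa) 2984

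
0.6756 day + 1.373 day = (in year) 0.005613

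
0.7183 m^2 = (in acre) 0.0001775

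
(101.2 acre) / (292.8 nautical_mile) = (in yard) 0.8259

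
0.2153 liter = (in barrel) 0.001354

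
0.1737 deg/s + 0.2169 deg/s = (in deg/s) 0.3906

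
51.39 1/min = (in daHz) 0.08565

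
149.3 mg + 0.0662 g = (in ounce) 0.007602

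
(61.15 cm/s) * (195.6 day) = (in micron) 1.033e+13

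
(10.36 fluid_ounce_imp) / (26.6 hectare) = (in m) 1.107e-09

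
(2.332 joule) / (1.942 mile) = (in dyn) 74.62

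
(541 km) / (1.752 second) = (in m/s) 3.088e+05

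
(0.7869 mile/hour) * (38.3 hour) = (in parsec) 1.572e-12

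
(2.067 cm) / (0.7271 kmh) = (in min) 0.001706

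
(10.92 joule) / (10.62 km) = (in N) 0.001028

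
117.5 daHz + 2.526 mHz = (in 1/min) 7.05e+04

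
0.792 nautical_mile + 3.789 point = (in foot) 4812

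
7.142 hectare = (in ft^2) 7.688e+05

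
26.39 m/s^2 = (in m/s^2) 26.39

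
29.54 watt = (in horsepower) 0.03961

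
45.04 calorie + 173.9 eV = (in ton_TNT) 4.504e-08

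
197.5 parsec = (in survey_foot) 1.999e+19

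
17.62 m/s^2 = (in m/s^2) 17.62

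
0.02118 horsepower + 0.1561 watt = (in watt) 15.95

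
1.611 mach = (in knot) 1066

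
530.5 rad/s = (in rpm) 5066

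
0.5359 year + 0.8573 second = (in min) 2.817e+05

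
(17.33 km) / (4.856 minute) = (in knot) 115.6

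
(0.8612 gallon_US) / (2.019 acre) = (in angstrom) 3990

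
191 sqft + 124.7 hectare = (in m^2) 1.247e+06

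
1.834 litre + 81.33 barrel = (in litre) 1.293e+04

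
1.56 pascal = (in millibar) 0.0156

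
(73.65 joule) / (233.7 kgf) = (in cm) 3.214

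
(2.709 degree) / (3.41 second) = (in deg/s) 0.7944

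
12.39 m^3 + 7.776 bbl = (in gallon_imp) 2997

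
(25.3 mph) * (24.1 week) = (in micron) 1.649e+14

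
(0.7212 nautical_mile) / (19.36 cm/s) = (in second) 6899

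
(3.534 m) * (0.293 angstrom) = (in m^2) 1.035e-10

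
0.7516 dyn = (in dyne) 0.7516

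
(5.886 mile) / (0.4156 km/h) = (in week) 0.1357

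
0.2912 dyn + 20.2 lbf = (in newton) 89.85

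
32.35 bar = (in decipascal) 3.235e+07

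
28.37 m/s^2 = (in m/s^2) 28.37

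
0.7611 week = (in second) 4.603e+05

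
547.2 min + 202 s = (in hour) 9.176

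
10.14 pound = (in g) 4599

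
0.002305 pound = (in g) 1.046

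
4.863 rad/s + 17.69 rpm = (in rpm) 64.13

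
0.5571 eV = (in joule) 8.926e-20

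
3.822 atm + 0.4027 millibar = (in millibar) 3873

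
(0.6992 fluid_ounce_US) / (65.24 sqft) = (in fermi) 3.412e+09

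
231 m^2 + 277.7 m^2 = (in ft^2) 5476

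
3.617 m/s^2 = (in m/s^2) 3.617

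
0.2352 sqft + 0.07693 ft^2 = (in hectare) 2.9e-06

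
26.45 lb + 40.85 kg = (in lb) 116.5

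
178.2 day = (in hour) 4277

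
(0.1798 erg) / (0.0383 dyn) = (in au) 3.138e-13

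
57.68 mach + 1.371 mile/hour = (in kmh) 7.071e+04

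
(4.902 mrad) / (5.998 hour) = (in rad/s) 2.27e-07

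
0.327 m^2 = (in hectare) 3.27e-05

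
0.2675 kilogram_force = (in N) 2.623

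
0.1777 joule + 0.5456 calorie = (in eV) 1.536e+19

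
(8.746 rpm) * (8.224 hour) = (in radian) 2.712e+04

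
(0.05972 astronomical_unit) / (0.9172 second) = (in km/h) 3.507e+10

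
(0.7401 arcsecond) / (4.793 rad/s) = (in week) 1.238e-12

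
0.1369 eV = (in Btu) 2.079e-23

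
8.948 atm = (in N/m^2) 9.067e+05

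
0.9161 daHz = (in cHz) 916.1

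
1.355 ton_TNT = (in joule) 5.669e+09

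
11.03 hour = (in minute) 661.8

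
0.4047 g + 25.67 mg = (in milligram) 430.4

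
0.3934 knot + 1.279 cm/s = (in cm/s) 21.52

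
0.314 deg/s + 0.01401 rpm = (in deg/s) 0.3981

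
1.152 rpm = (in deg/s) 6.912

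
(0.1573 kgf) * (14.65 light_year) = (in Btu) 2.026e+14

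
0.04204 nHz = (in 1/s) 4.204e-11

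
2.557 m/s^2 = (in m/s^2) 2.557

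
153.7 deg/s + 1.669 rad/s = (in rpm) 41.55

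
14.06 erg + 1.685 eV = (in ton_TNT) 3.36e-16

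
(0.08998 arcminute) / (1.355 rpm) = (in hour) 5.124e-08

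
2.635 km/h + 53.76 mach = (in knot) 3.558e+04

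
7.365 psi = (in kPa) 50.78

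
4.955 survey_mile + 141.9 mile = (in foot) 7.754e+05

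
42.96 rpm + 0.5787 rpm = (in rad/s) 4.559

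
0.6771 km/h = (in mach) 0.0005524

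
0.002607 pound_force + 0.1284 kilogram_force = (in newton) 1.271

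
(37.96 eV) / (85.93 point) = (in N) 2.006e-16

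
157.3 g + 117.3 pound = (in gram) 5.336e+04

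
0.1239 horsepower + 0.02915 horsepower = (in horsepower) 0.153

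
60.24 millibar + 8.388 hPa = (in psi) 0.9954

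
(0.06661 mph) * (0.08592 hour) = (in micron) 9.21e+06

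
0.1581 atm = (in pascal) 1.602e+04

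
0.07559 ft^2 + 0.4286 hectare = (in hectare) 0.4286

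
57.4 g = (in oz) 2.025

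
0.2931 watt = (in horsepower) 0.0003931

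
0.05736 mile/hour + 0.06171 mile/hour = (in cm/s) 5.323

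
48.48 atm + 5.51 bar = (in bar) 54.63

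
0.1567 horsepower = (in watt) 116.9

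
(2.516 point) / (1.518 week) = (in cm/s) 9.668e-08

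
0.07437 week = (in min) 749.6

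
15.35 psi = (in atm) 1.045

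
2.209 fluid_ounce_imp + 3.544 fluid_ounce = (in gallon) 0.04427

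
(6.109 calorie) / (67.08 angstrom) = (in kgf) 3.886e+08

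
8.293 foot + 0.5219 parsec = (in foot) 5.284e+16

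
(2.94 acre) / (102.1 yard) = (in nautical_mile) 0.06881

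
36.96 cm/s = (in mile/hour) 0.8268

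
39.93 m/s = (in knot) 77.62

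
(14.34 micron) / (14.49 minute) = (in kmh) 5.938e-08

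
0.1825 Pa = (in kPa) 0.0001825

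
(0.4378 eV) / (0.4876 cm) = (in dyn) 1.439e-12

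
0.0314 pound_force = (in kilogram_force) 0.01424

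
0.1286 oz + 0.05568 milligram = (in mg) 3646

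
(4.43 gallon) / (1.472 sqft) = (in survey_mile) 7.62e-05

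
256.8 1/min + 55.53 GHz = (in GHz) 55.53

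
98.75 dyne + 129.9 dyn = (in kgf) 0.0002332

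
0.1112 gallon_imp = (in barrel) 0.00318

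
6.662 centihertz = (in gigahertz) 6.662e-11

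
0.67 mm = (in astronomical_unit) 4.479e-15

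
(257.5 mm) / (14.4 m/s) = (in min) 0.000298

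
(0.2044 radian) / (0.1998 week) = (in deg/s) 9.692e-05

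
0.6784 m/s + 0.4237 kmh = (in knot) 1.547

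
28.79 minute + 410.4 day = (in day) 410.4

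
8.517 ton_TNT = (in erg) 3.564e+17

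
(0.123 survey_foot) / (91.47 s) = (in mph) 0.0009168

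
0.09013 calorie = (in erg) 3.771e+06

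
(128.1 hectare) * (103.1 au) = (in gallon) 5.219e+21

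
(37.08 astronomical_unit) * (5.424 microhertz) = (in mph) 6.73e+07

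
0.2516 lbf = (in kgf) 0.1141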